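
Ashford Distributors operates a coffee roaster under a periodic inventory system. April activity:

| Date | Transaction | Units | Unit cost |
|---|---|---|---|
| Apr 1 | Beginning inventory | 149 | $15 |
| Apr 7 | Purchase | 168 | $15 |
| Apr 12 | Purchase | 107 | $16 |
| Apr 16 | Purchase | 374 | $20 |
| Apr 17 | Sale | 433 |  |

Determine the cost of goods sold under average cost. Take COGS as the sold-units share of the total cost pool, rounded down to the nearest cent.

COGS = $7,567.73

Apr 17, sell 433: 433/798 × $13,947.00 → $7,567.73
Ending inventory (cost pool remaining) = $6,379.27
Check: goods available $13,947.00 = COGS $7,567.73 + ending $6,379.27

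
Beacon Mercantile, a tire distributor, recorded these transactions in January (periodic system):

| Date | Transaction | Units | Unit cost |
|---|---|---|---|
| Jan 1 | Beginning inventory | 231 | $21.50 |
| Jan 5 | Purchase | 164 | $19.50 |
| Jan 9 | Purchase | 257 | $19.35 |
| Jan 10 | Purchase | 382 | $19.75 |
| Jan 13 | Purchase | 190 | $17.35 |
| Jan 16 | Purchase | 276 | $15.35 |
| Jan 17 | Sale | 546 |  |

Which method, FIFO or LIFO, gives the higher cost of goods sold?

FIFO

FIFO COGS: 231 @ $21.50 + 164 @ $19.50 + 151 @ $19.35 = $11,086.35
LIFO COGS: 276 @ $15.35 + 190 @ $17.35 + 80 @ $19.75 = $9,113.10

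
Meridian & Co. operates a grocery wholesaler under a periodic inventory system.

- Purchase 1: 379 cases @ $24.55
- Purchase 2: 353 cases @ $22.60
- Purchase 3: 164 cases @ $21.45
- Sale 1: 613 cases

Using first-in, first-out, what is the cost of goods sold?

COGS = $14,592.85

Sale 1 (613) [FIFO — oldest first]: 379 @ $24.55 + 234 @ $22.60 = $14,592.85
Ending inventory: 119 @ $22.60 + 164 @ $21.45 = $6,207.20
Check: goods available $20,800.05 = COGS $14,592.85 + ending $6,207.20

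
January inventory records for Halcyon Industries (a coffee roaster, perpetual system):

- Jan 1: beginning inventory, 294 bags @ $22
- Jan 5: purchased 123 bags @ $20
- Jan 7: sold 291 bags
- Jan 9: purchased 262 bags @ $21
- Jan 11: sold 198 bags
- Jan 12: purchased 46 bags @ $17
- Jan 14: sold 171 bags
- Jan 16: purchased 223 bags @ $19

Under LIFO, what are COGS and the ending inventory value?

COGS = $13,782; ending inventory = $5,667

Jan 7, 291 sold [LIFO — newest first]: 123 @ $20 + 168 @ $22 = $6,156
Jan 11, 198 sold [LIFO — newest first]: 198 @ $21 = $4,158
Jan 14, 171 sold [LIFO — newest first]: 46 @ $17 + 64 @ $21 + 61 @ $22 = $3,468
Total COGS = $6,156 + $4,158 + $3,468 = $13,782
Ending inventory: 65 @ $22 + 223 @ $19 = $5,667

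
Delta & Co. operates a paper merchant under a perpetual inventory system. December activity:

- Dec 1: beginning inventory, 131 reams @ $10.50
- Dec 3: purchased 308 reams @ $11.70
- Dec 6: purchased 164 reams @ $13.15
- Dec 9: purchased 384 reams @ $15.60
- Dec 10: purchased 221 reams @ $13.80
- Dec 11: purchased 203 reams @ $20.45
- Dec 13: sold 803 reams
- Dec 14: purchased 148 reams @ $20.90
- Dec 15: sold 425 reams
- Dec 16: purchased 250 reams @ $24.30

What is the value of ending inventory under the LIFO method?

Dec 13, 803 sold [LIFO — newest first]: 203 @ $20.45 + 221 @ $13.80 + 379 @ $15.60 = $13,113.55
Dec 15, 425 sold [LIFO — newest first]: 148 @ $20.90 + 5 @ $15.60 + 164 @ $13.15 + 108 @ $11.70 = $6,591.40
Total COGS = $13,113.55 + $6,591.40 = $19,704.95
Ending inventory: 131 @ $10.50 + 200 @ $11.70 + 250 @ $24.30 = $9,790.50
Check: goods available $29,495.45 = COGS $19,704.95 + ending $9,790.50

Ending inventory = $9,790.50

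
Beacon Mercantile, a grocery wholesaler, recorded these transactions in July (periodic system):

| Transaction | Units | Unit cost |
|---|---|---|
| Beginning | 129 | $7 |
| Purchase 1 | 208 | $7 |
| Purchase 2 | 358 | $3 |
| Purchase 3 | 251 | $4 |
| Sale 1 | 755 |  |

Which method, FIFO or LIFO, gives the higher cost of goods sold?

FIFO

FIFO COGS: 129 @ $7 + 208 @ $7 + 358 @ $3 + 60 @ $4 = $3,673
LIFO COGS: 251 @ $4 + 358 @ $3 + 146 @ $7 = $3,100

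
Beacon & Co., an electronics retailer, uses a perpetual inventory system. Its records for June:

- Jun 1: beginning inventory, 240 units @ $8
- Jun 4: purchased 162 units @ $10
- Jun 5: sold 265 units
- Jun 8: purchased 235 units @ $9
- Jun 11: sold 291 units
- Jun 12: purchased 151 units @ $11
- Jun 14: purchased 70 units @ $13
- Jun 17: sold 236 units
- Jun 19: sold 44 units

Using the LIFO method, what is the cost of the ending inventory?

Jun 5, 265 sold [LIFO — newest first]: 162 @ $10 + 103 @ $8 = $2,444
Jun 11, 291 sold [LIFO — newest first]: 235 @ $9 + 56 @ $8 = $2,563
Jun 17, 236 sold [LIFO — newest first]: 70 @ $13 + 151 @ $11 + 15 @ $8 = $2,691
Jun 19, 44 sold [LIFO — newest first]: 44 @ $8 = $352
Total COGS = $2,444 + $2,563 + $2,691 + $352 = $8,050
Ending inventory: 22 @ $8 = $176

Ending inventory = $176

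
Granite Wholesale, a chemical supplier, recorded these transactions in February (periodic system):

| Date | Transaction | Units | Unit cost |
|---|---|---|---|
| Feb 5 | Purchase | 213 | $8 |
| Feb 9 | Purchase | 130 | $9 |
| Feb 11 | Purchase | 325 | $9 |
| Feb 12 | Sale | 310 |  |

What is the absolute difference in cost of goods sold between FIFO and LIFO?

FIFO COGS: 213 @ $8 + 97 @ $9 = $2,577
LIFO COGS: 310 @ $9 = $2,790
Difference = |$2,577 − $2,790| = $213

$213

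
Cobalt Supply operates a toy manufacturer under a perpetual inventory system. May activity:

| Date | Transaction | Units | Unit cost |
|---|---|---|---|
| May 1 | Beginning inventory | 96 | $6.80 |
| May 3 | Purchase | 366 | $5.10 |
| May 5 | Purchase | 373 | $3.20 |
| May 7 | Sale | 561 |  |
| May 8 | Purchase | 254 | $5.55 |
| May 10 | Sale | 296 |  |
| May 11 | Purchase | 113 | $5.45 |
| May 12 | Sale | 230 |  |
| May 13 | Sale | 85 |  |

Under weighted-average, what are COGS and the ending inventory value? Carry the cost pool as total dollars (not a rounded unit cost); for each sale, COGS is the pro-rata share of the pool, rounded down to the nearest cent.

After May 1: 96 on hand, pool $652.80 (≈ $6.8000 each)
After May 3: 462 on hand, pool $2,519.40 (≈ $5.4532 each)
After May 5: 835 on hand, pool $3,713.00 (≈ $4.4467 each)
May 7, sell 561: 561/835 × $3,713.00 → $2,494.60
After May 8: 528 on hand, pool $2,628.10 (≈ $4.9775 each)
May 10, sell 296: 296/528 × $2,628.10 → $1,473.32
After May 11: 345 on hand, pool $1,770.63 (≈ $5.1323 each)
May 12, sell 230: 230/345 × $1,770.63 → $1,180.42
May 13, sell 85: 85/115 × $590.21 → $436.24
Total COGS = $2,494.60 + $1,473.32 + $1,180.42 + $436.24 = $5,584.58
Ending inventory (cost pool remaining) = $153.97

COGS = $5,584.58; ending inventory = $153.97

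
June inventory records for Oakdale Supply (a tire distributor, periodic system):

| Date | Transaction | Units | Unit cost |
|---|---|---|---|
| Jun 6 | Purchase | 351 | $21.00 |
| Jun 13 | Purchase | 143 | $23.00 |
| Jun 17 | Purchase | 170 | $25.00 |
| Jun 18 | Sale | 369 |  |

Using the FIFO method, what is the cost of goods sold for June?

COGS = $7,785.00

Jun 18, 369 sold [FIFO — oldest first]: 351 @ $21.00 + 18 @ $23.00 = $7,785.00
Ending inventory: 125 @ $23.00 + 170 @ $25.00 = $7,125.00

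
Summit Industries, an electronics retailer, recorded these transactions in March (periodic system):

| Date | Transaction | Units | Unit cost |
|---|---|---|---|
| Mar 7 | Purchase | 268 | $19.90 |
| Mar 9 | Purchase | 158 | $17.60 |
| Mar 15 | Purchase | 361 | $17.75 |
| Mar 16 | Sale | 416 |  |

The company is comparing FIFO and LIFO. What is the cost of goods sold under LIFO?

COGS = $7,375.75

FIFO COGS: 268 @ $19.90 + 148 @ $17.60 = $7,938.00
LIFO COGS: 361 @ $17.75 + 55 @ $17.60 = $7,375.75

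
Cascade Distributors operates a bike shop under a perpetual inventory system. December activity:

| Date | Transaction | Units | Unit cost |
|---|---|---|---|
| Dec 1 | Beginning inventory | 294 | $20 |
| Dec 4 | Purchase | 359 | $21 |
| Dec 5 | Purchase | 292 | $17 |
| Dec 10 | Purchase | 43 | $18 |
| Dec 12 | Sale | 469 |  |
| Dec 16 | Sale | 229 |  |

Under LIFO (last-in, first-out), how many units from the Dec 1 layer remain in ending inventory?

Dec 12, 469 sold [LIFO — newest first]: 43 @ $18 + 292 @ $17 + 134 @ $21 = $8,552
Dec 16, 229 sold [LIFO — newest first]: 225 @ $21 + 4 @ $20 = $4,805
Total COGS = $8,552 + $4,805 = $13,357
Ending inventory: 290 @ $20 = $5,800

290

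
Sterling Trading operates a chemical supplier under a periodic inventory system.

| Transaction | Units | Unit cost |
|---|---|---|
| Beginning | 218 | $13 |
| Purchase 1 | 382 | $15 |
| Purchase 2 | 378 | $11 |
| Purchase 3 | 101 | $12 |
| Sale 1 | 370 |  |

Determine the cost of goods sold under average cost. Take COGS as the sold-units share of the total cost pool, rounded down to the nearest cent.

Sale 1, sell 370: 370/1079 × $13,934.00 → $4,778.10
Ending inventory (cost pool remaining) = $9,155.90

COGS = $4,778.10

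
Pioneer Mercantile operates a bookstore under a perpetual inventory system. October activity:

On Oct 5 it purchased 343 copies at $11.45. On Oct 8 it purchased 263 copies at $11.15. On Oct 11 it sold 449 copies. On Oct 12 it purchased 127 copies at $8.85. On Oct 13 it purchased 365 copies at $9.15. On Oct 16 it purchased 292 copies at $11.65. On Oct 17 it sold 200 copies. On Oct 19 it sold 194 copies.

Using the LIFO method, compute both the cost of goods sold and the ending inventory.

Oct 11, 449 sold [LIFO — newest first]: 263 @ $11.15 + 186 @ $11.45 = $5,062.15
Oct 17, 200 sold [LIFO — newest first]: 200 @ $11.65 = $2,330.00
Oct 19, 194 sold [LIFO — newest first]: 92 @ $11.65 + 102 @ $9.15 = $2,005.10
Total COGS = $5,062.15 + $2,330.00 + $2,005.10 = $9,397.25
Ending inventory: 157 @ $11.45 + 127 @ $8.85 + 263 @ $9.15 = $5,328.05
Check: goods available $14,725.30 = COGS $9,397.25 + ending $5,328.05

COGS = $9,397.25; ending inventory = $5,328.05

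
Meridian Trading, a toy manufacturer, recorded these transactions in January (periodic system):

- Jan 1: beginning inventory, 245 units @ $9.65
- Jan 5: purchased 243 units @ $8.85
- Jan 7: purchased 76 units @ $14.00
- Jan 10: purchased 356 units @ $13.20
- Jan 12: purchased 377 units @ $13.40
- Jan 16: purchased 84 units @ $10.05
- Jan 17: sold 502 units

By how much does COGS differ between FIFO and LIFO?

$1,726.40

FIFO COGS: 245 @ $9.65 + 243 @ $8.85 + 14 @ $14.00 = $4,710.80
LIFO COGS: 84 @ $10.05 + 377 @ $13.40 + 41 @ $13.20 = $6,437.20
Difference = |$4,710.80 − $6,437.20| = $1,726.40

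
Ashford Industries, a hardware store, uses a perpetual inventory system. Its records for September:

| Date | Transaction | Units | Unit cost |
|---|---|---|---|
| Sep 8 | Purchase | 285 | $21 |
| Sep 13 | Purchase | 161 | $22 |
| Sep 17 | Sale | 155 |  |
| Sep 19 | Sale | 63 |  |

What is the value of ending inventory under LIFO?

Ending inventory = $4,788

Sep 17, 155 sold [LIFO — newest first]: 155 @ $22 = $3,410
Sep 19, 63 sold [LIFO — newest first]: 6 @ $22 + 57 @ $21 = $1,329
Total COGS = $3,410 + $1,329 = $4,739
Ending inventory: 228 @ $21 = $4,788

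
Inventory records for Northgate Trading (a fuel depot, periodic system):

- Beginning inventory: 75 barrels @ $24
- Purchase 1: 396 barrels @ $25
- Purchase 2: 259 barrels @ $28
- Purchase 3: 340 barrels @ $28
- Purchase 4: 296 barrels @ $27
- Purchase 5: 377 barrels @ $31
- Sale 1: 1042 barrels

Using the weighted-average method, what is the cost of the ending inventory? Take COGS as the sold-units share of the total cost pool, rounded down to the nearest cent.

Ending inventory = $19,365.38

Sale 1, sell 1042: 1042/1743 × $48,151.00 → $28,785.62
Ending inventory (cost pool remaining) = $19,365.38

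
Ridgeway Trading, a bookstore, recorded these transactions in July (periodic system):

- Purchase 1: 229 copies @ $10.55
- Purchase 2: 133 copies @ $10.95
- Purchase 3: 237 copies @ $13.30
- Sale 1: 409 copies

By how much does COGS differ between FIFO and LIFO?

$522.50

FIFO COGS: 229 @ $10.55 + 133 @ $10.95 + 47 @ $13.30 = $4,497.40
LIFO COGS: 237 @ $13.30 + 133 @ $10.95 + 39 @ $10.55 = $5,019.90
Difference = |$4,497.40 − $5,019.90| = $522.50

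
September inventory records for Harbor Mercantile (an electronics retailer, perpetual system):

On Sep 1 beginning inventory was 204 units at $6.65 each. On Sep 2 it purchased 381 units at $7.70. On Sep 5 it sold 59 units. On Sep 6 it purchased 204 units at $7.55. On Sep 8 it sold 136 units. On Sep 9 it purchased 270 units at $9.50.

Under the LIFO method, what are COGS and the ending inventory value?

Sep 5, 59 sold [LIFO — newest first]: 59 @ $7.70 = $454.30
Sep 8, 136 sold [LIFO — newest first]: 136 @ $7.55 = $1,026.80
Total COGS = $454.30 + $1,026.80 = $1,481.10
Ending inventory: 204 @ $6.65 + 322 @ $7.70 + 68 @ $7.55 + 270 @ $9.50 = $6,914.40
Check: goods available $8,395.50 = COGS $1,481.10 + ending $6,914.40

COGS = $1,481.10; ending inventory = $6,914.40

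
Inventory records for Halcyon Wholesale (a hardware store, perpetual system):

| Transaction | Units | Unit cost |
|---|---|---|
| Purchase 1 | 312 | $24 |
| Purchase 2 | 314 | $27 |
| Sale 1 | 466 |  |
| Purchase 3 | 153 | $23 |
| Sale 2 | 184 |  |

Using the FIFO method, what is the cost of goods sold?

COGS = $16,518

Sale 1 (466) [FIFO — oldest first]: 312 @ $24 + 154 @ $27 = $11,646
Sale 2 (184) [FIFO — oldest first]: 160 @ $27 + 24 @ $23 = $4,872
Total COGS = $11,646 + $4,872 = $16,518
Ending inventory: 129 @ $23 = $2,967
Check: goods available $19,485 = COGS $16,518 + ending $2,967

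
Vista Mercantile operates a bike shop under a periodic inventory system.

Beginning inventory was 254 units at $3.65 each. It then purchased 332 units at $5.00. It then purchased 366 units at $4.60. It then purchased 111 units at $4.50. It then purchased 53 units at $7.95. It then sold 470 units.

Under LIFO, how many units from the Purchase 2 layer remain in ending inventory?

Sale 1 (470) [LIFO — newest first]: 53 @ $7.95 + 111 @ $4.50 + 306 @ $4.60 = $2,328.45
Ending inventory: 254 @ $3.65 + 332 @ $5.00 + 60 @ $4.60 = $2,863.10

60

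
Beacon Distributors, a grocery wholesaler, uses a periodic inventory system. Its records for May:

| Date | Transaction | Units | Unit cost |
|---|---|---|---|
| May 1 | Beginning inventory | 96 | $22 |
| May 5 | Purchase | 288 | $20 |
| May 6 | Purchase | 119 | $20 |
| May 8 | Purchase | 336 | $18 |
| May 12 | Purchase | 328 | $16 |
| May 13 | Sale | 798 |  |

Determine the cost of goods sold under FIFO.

COGS = $15,562

May 13, 798 sold [FIFO — oldest first]: 96 @ $22 + 288 @ $20 + 119 @ $20 + 295 @ $18 = $15,562
Ending inventory: 41 @ $18 + 328 @ $16 = $5,986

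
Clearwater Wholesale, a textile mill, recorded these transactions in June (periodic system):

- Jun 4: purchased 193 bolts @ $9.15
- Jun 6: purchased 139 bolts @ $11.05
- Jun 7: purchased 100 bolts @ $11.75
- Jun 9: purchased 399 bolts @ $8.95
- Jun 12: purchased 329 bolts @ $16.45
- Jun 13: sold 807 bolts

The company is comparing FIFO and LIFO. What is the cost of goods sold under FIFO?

FIFO COGS: 193 @ $9.15 + 139 @ $11.05 + 100 @ $11.75 + 375 @ $8.95 = $7,833.15
LIFO COGS: 329 @ $16.45 + 399 @ $8.95 + 79 @ $11.75 = $9,911.35

COGS = $7,833.15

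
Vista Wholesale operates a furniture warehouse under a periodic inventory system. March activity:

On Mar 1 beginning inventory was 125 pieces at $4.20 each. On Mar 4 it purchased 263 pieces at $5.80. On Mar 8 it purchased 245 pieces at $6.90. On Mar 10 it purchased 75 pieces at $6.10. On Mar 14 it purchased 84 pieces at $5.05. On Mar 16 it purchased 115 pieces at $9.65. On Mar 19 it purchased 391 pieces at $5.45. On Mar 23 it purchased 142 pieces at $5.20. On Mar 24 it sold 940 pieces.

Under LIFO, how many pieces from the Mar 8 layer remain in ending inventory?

112

Mar 24, 940 sold [LIFO — newest first]: 142 @ $5.20 + 391 @ $5.45 + 115 @ $9.65 + 84 @ $5.05 + 75 @ $6.10 + 133 @ $6.90 = $5,778.50
Ending inventory: 125 @ $4.20 + 263 @ $5.80 + 112 @ $6.90 = $2,823.20
Check: goods available $8,601.70 = COGS $5,778.50 + ending $2,823.20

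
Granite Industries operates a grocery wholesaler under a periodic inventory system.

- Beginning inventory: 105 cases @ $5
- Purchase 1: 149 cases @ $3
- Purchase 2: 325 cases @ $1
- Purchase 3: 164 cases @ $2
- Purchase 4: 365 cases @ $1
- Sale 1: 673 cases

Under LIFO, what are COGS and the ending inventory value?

COGS = $837; ending inventory = $1,153

Sale 1 (673) [LIFO — newest first]: 365 @ $1 + 164 @ $2 + 144 @ $1 = $837
Ending inventory: 105 @ $5 + 149 @ $3 + 181 @ $1 = $1,153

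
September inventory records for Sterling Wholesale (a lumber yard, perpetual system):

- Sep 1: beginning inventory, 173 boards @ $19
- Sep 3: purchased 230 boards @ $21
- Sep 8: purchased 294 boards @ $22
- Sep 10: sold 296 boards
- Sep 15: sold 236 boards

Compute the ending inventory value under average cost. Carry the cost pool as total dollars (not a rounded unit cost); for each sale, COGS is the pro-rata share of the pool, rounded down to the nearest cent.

After Sep 1: 173 on hand, pool $3,287.00 (≈ $19.0000 each)
After Sep 3: 403 on hand, pool $8,117.00 (≈ $20.1414 each)
After Sep 8: 697 on hand, pool $14,585.00 (≈ $20.9254 each)
Sep 10, sell 296: 296/697 × $14,585.00 → $6,193.91
Sep 15, sell 236: 236/401 × $8,391.09 → $4,938.39
Total COGS = $6,193.91 + $4,938.39 = $11,132.30
Ending inventory (cost pool remaining) = $3,452.70

Ending inventory = $3,452.70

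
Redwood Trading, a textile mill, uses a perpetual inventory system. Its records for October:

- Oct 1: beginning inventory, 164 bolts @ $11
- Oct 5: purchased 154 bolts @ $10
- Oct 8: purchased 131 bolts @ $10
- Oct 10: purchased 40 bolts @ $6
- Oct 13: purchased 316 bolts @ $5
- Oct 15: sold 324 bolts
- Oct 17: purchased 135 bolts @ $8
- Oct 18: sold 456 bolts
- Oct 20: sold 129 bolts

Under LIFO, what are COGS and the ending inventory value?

COGS = $7,213; ending inventory = $341

Oct 15, 324 sold [LIFO — newest first]: 316 @ $5 + 8 @ $6 = $1,628
Oct 18, 456 sold [LIFO — newest first]: 135 @ $8 + 32 @ $6 + 131 @ $10 + 154 @ $10 + 4 @ $11 = $4,166
Oct 20, 129 sold [LIFO — newest first]: 129 @ $11 = $1,419
Total COGS = $1,628 + $4,166 + $1,419 = $7,213
Ending inventory: 31 @ $11 = $341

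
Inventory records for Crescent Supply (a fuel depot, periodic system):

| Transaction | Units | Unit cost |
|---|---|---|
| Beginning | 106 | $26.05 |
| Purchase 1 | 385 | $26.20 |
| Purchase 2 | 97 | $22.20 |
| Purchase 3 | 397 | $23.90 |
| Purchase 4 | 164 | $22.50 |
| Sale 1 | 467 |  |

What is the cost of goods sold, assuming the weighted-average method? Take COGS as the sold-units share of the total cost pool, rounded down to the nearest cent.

Sale 1, sell 467: 467/1149 × $28,180.00 → $11,453.48
Ending inventory (cost pool remaining) = $16,726.52

COGS = $11,453.48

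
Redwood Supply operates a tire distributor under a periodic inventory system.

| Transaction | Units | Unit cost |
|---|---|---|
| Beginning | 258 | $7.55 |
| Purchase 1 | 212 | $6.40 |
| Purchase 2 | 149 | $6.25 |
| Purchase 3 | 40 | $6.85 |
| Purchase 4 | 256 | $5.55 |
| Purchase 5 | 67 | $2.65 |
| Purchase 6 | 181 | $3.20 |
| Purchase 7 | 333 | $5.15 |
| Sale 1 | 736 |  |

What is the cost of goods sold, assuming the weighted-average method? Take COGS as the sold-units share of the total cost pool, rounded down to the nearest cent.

COGS = $4,133.82

Sale 1, sell 736: 736/1496 × $8,402.45 → $4,133.82
Ending inventory (cost pool remaining) = $4,268.63
Check: goods available $8,402.45 = COGS $4,133.82 + ending $4,268.63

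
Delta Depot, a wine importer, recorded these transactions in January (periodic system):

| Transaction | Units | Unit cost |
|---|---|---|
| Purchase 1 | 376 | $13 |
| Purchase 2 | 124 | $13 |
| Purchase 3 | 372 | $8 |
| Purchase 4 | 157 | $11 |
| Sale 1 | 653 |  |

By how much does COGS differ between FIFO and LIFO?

$1,409

FIFO COGS: 376 @ $13 + 124 @ $13 + 153 @ $8 = $7,724
LIFO COGS: 157 @ $11 + 372 @ $8 + 124 @ $13 = $6,315
Difference = |$7,724 − $6,315| = $1,409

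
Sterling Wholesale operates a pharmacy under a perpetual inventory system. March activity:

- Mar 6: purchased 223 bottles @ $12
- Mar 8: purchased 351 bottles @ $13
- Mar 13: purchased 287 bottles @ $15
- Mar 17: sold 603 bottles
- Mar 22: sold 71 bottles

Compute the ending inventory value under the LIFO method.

Mar 17, 603 sold [LIFO — newest first]: 287 @ $15 + 316 @ $13 = $8,413
Mar 22, 71 sold [LIFO — newest first]: 35 @ $13 + 36 @ $12 = $887
Total COGS = $8,413 + $887 = $9,300
Ending inventory: 187 @ $12 = $2,244
Check: goods available $11,544 = COGS $9,300 + ending $2,244

Ending inventory = $2,244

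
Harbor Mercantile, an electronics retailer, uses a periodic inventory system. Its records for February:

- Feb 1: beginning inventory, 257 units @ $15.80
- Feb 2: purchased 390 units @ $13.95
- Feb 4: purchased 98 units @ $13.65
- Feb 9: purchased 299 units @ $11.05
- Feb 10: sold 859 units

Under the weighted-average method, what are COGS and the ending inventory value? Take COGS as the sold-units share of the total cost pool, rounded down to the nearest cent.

Feb 10, sell 859: 859/1044 × $14,142.75 → $11,636.61
Ending inventory (cost pool remaining) = $2,506.14

COGS = $11,636.61; ending inventory = $2,506.14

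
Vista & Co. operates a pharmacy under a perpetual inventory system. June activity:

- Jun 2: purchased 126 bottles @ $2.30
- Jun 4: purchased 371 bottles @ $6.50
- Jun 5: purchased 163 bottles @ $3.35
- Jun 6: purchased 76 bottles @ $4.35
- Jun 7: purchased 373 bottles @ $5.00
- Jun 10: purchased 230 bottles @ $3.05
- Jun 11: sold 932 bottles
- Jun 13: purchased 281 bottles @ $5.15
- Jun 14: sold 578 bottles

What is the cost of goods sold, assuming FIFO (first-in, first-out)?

Jun 11, 932 sold [FIFO — oldest first]: 126 @ $2.30 + 371 @ $6.50 + 163 @ $3.35 + 76 @ $4.35 + 196 @ $5.00 = $4,557.95
Jun 14, 578 sold [FIFO — oldest first]: 177 @ $5.00 + 230 @ $3.05 + 171 @ $5.15 = $2,467.15
Total COGS = $4,557.95 + $2,467.15 = $7,025.10
Ending inventory: 110 @ $5.15 = $566.50

COGS = $7,025.10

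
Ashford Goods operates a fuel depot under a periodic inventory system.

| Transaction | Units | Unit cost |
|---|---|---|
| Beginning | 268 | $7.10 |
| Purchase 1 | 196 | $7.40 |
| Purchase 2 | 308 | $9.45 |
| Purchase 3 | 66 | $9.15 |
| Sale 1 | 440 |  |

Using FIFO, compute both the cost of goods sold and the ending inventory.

COGS = $3,175.60; ending inventory = $3,692.10

Sale 1 (440) [FIFO — oldest first]: 268 @ $7.10 + 172 @ $7.40 = $3,175.60
Ending inventory: 24 @ $7.40 + 308 @ $9.45 + 66 @ $9.15 = $3,692.10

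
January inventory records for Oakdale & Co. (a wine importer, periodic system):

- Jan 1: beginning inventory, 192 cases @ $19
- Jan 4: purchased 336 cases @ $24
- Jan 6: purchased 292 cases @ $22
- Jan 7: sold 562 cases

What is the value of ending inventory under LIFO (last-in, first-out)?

Ending inventory = $5,232

Jan 7, 562 sold [LIFO — newest first]: 292 @ $22 + 270 @ $24 = $12,904
Ending inventory: 192 @ $19 + 66 @ $24 = $5,232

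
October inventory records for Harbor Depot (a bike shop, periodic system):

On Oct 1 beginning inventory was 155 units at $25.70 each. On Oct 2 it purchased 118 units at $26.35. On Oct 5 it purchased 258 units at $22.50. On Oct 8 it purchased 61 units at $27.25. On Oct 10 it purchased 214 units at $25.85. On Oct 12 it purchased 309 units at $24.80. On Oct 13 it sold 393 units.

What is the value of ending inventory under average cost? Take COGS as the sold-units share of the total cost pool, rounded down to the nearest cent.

Oct 13, sell 393: 393/1115 × $27,755.15 → $9,782.75
Ending inventory (cost pool remaining) = $17,972.40

Ending inventory = $17,972.40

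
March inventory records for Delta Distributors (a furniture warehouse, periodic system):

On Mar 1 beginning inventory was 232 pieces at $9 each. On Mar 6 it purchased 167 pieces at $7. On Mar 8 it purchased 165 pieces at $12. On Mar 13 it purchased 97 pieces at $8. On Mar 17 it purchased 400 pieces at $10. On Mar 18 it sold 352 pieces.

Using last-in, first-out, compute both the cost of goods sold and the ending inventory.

Mar 18, 352 sold [LIFO — newest first]: 352 @ $10 = $3,520
Ending inventory: 232 @ $9 + 167 @ $7 + 165 @ $12 + 97 @ $8 + 48 @ $10 = $6,493

COGS = $3,520; ending inventory = $6,493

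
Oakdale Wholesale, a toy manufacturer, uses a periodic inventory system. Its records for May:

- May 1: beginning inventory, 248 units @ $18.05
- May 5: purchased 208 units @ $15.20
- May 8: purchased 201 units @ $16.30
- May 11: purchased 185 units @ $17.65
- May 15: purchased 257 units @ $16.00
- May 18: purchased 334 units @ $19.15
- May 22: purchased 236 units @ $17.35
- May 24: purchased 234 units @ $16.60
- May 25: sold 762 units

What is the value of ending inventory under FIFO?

May 25, 762 sold [FIFO — oldest first]: 248 @ $18.05 + 208 @ $15.20 + 201 @ $16.30 + 105 @ $17.65 = $12,767.55
Ending inventory: 80 @ $17.65 + 257 @ $16.00 + 334 @ $19.15 + 236 @ $17.35 + 234 @ $16.60 = $19,899.10

Ending inventory = $19,899.10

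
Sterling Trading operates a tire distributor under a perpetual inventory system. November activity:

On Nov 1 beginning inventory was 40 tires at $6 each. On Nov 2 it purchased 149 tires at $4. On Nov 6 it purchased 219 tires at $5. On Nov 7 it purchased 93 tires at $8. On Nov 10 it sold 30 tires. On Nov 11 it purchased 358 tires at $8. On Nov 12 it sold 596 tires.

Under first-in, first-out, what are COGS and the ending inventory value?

COGS = $3,675; ending inventory = $1,864

Nov 10, 30 sold [FIFO — oldest first]: 30 @ $6 = $180
Nov 12, 596 sold [FIFO — oldest first]: 10 @ $6 + 149 @ $4 + 219 @ $5 + 93 @ $8 + 125 @ $8 = $3,495
Total COGS = $180 + $3,495 = $3,675
Ending inventory: 233 @ $8 = $1,864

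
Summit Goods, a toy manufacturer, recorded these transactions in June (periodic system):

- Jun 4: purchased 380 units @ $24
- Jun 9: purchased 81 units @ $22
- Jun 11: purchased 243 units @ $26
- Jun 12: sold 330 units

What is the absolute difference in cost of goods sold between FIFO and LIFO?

$324

FIFO COGS: 330 @ $24 = $7,920
LIFO COGS: 243 @ $26 + 81 @ $22 + 6 @ $24 = $8,244
Difference = |$7,920 − $8,244| = $324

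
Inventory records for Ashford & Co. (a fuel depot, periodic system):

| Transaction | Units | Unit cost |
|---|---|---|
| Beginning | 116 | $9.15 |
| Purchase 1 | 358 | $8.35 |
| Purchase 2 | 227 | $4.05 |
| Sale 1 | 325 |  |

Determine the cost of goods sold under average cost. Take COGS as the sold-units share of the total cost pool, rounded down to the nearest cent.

Sale 1, sell 325: 325/701 × $4,970.05 → $2,304.23
Ending inventory (cost pool remaining) = $2,665.82
Check: goods available $4,970.05 = COGS $2,304.23 + ending $2,665.82

COGS = $2,304.23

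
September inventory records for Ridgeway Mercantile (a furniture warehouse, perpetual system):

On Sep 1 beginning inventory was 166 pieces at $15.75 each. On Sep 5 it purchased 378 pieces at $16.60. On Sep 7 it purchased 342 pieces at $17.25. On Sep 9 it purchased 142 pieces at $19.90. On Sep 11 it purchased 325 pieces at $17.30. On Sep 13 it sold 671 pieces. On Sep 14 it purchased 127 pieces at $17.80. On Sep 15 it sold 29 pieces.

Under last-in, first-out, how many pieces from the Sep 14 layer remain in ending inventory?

Sep 13, 671 sold [LIFO — newest first]: 325 @ $17.30 + 142 @ $19.90 + 204 @ $17.25 = $11,967.30
Sep 15, 29 sold [LIFO — newest first]: 29 @ $17.80 = $516.20
Total COGS = $11,967.30 + $516.20 = $12,483.50
Ending inventory: 166 @ $15.75 + 378 @ $16.60 + 138 @ $17.25 + 98 @ $17.80 = $13,014.20
Check: goods available $25,497.70 = COGS $12,483.50 + ending $13,014.20

98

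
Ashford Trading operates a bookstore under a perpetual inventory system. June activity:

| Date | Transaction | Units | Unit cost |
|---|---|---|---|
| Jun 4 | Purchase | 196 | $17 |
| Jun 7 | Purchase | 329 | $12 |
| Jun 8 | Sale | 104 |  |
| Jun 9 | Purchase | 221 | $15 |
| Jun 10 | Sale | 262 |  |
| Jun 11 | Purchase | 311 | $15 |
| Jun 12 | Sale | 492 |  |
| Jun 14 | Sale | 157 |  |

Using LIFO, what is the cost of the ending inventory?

Ending inventory = $714

Jun 8, 104 sold [LIFO — newest first]: 104 @ $12 = $1,248
Jun 10, 262 sold [LIFO — newest first]: 221 @ $15 + 41 @ $12 = $3,807
Jun 12, 492 sold [LIFO — newest first]: 311 @ $15 + 181 @ $12 = $6,837
Jun 14, 157 sold [LIFO — newest first]: 3 @ $12 + 154 @ $17 = $2,654
Total COGS = $1,248 + $3,807 + $6,837 + $2,654 = $14,546
Ending inventory: 42 @ $17 = $714
Check: goods available $15,260 = COGS $14,546 + ending $714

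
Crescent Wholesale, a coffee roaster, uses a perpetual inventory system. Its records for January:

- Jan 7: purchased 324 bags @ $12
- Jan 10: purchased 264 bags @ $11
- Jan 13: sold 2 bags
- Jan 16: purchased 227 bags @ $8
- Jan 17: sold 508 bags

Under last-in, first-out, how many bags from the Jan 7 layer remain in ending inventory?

Jan 13, 2 sold [LIFO — newest first]: 2 @ $11 = $22
Jan 17, 508 sold [LIFO — newest first]: 227 @ $8 + 262 @ $11 + 19 @ $12 = $4,926
Total COGS = $22 + $4,926 = $4,948
Ending inventory: 305 @ $12 = $3,660
Check: goods available $8,608 = COGS $4,948 + ending $3,660

305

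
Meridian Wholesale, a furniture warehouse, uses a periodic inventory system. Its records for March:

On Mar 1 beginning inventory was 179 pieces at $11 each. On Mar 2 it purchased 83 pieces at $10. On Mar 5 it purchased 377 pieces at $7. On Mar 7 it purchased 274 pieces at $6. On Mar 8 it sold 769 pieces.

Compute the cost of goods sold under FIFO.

Mar 8, 769 sold [FIFO — oldest first]: 179 @ $11 + 83 @ $10 + 377 @ $7 + 130 @ $6 = $6,218
Ending inventory: 144 @ $6 = $864

COGS = $6,218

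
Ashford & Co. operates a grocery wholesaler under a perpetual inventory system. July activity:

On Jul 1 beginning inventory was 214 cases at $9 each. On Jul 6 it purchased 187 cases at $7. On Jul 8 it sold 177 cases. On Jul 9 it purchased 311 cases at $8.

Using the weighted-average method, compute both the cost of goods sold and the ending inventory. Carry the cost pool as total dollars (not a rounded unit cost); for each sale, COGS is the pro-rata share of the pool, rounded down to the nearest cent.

COGS = $1,427.91; ending inventory = $4,295.09

After Jul 1: 214 on hand, pool $1,926.00 (≈ $9.0000 each)
After Jul 6: 401 on hand, pool $3,235.00 (≈ $8.0673 each)
Jul 8, sell 177: 177/401 × $3,235.00 → $1,427.91
After Jul 9: 535 on hand, pool $4,295.09 (≈ $8.0282 each)
Ending inventory (cost pool remaining) = $4,295.09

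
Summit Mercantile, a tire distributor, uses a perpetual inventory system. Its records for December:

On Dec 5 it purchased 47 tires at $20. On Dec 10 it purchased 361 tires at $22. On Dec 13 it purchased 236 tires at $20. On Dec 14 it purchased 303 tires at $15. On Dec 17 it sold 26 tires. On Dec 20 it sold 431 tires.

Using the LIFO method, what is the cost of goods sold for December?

COGS = $7,625

Dec 17, 26 sold [LIFO — newest first]: 26 @ $15 = $390
Dec 20, 431 sold [LIFO — newest first]: 277 @ $15 + 154 @ $20 = $7,235
Total COGS = $390 + $7,235 = $7,625
Ending inventory: 47 @ $20 + 361 @ $22 + 82 @ $20 = $10,522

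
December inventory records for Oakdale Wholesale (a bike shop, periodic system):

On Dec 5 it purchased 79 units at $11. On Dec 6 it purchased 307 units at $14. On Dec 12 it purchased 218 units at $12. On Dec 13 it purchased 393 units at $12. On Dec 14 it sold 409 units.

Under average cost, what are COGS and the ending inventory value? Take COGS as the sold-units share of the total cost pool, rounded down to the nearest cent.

Dec 14, sell 409: 409/997 × $12,499.00 → $5,127.47
Ending inventory (cost pool remaining) = $7,371.53

COGS = $5,127.47; ending inventory = $7,371.53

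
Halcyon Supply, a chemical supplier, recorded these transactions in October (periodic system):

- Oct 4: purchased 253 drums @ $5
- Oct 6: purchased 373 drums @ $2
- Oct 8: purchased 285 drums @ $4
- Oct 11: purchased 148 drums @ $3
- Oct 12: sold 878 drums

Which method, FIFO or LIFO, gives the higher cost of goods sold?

FIFO

FIFO COGS: 253 @ $5 + 373 @ $2 + 252 @ $4 = $3,019
LIFO COGS: 148 @ $3 + 285 @ $4 + 373 @ $2 + 72 @ $5 = $2,690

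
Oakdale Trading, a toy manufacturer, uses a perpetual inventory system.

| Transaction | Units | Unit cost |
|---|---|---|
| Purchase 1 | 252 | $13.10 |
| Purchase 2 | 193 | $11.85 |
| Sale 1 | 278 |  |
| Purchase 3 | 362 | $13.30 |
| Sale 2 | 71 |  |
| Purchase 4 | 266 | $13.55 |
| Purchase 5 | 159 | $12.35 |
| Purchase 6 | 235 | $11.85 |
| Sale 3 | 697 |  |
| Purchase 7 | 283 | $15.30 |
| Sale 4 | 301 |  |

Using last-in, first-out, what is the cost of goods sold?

COGS = $17,758.95

Sale 1 (278) [LIFO — newest first]: 193 @ $11.85 + 85 @ $13.10 = $3,400.55
Sale 2 (71) [LIFO — newest first]: 71 @ $13.30 = $944.30
Sale 3 (697) [LIFO — newest first]: 235 @ $11.85 + 159 @ $12.35 + 266 @ $13.55 + 37 @ $13.30 = $8,844.80
Sale 4 (301) [LIFO — newest first]: 283 @ $15.30 + 18 @ $13.30 = $4,569.30
Total COGS = $3,400.55 + $944.30 + $8,844.80 + $4,569.30 = $17,758.95
Ending inventory: 167 @ $13.10 + 236 @ $13.30 = $5,326.50
Check: goods available $23,085.45 = COGS $17,758.95 + ending $5,326.50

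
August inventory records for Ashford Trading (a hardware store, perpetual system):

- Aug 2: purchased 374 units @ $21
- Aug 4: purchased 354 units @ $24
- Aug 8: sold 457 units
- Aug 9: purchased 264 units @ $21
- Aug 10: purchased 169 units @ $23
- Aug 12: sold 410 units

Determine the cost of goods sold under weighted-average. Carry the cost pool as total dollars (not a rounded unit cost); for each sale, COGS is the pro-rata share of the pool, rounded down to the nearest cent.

COGS = $19,300.74

After Aug 2: 374 on hand, pool $7,854.00 (≈ $21.0000 each)
After Aug 4: 728 on hand, pool $16,350.00 (≈ $22.4588 each)
Aug 8, sell 457: 457/728 × $16,350.00 → $10,263.66
After Aug 9: 535 on hand, pool $11,630.34 (≈ $21.7390 each)
After Aug 10: 704 on hand, pool $15,517.34 (≈ $22.0417 each)
Aug 12, sell 410: 410/704 × $15,517.34 → $9,037.08
Total COGS = $10,263.66 + $9,037.08 = $19,300.74
Ending inventory (cost pool remaining) = $6,480.26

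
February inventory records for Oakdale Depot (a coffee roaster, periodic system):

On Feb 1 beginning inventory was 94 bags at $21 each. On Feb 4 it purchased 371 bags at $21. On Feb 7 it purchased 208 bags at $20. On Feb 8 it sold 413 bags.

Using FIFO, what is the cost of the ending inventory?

Feb 8, 413 sold [FIFO — oldest first]: 94 @ $21 + 319 @ $21 = $8,673
Ending inventory: 52 @ $21 + 208 @ $20 = $5,252
Check: goods available $13,925 = COGS $8,673 + ending $5,252

Ending inventory = $5,252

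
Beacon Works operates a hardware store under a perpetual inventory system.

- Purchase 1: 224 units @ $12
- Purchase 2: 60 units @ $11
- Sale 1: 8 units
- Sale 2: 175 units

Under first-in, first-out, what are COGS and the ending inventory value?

Sale 1 (8) [FIFO — oldest first]: 8 @ $12 = $96
Sale 2 (175) [FIFO — oldest first]: 175 @ $12 = $2,100
Total COGS = $96 + $2,100 = $2,196
Ending inventory: 41 @ $12 + 60 @ $11 = $1,152
Check: goods available $3,348 = COGS $2,196 + ending $1,152

COGS = $2,196; ending inventory = $1,152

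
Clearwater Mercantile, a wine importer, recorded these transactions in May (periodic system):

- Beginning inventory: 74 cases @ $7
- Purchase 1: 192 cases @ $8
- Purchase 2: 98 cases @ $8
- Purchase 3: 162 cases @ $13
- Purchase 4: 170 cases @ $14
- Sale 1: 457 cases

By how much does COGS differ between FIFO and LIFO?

FIFO COGS: 74 @ $7 + 192 @ $8 + 98 @ $8 + 93 @ $13 = $4,047
LIFO COGS: 170 @ $14 + 162 @ $13 + 98 @ $8 + 27 @ $8 = $5,486
Difference = |$4,047 − $5,486| = $1,439

$1,439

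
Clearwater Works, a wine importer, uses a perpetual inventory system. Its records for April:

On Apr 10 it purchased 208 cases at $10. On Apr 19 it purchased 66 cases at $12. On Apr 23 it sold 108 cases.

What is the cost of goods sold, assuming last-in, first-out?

Apr 23, 108 sold [LIFO — newest first]: 66 @ $12 + 42 @ $10 = $1,212
Ending inventory: 166 @ $10 = $1,660

COGS = $1,212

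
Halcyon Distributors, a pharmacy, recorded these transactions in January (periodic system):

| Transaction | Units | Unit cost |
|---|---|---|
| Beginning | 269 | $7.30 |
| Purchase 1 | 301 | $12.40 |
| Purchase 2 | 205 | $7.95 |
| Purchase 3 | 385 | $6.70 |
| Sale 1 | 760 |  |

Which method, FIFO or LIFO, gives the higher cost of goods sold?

FIFO COGS: 269 @ $7.30 + 301 @ $12.40 + 190 @ $7.95 = $7,206.60
LIFO COGS: 385 @ $6.70 + 205 @ $7.95 + 170 @ $12.40 = $6,317.25

FIFO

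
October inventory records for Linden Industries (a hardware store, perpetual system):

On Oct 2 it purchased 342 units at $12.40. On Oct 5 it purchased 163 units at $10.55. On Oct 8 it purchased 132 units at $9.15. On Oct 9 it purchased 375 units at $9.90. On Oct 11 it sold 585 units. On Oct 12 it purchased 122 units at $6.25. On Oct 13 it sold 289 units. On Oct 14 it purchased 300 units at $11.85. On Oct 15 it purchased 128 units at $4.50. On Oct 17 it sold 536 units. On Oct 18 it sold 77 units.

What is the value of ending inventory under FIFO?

Oct 11, 585 sold [FIFO — oldest first]: 342 @ $12.40 + 163 @ $10.55 + 80 @ $9.15 = $6,692.45
Oct 13, 289 sold [FIFO — oldest first]: 52 @ $9.15 + 237 @ $9.90 = $2,822.10
Oct 17, 536 sold [FIFO — oldest first]: 138 @ $9.90 + 122 @ $6.25 + 276 @ $11.85 = $5,399.30
Oct 18, 77 sold [FIFO — oldest first]: 24 @ $11.85 + 53 @ $4.50 = $522.90
Total COGS = $6,692.45 + $2,822.10 + $5,399.30 + $522.90 = $15,436.75
Ending inventory: 75 @ $4.50 = $337.50
Check: goods available $15,774.25 = COGS $15,436.75 + ending $337.50

Ending inventory = $337.50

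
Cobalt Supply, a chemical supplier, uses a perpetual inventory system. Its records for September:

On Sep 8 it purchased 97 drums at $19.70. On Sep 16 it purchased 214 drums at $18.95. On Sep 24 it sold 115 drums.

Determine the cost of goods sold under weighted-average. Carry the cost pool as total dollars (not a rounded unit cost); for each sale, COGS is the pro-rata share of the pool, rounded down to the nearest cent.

After Sep 8: 97 on hand, pool $1,910.90 (≈ $19.7000 each)
After Sep 16: 311 on hand, pool $5,966.20 (≈ $19.1839 each)
Sep 24, sell 115: 115/311 × $5,966.20 → $2,206.15
Ending inventory (cost pool remaining) = $3,760.05

COGS = $2,206.15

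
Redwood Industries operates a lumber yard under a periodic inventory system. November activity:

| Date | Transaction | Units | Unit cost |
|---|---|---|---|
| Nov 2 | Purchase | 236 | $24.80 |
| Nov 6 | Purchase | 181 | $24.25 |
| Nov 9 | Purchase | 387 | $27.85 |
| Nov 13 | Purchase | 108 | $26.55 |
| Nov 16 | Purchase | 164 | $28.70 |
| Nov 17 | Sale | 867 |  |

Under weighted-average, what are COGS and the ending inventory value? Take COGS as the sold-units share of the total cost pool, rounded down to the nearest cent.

Nov 17, sell 867: 867/1076 × $28,594.20 → $23,040.12
Ending inventory (cost pool remaining) = $5,554.08

COGS = $23,040.12; ending inventory = $5,554.08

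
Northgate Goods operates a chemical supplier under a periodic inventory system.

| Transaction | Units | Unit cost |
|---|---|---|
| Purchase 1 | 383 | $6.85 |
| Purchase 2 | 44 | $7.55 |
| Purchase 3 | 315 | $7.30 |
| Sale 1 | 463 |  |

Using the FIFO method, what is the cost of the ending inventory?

Ending inventory = $2,036.70

Sale 1 (463) [FIFO — oldest first]: 383 @ $6.85 + 44 @ $7.55 + 36 @ $7.30 = $3,218.55
Ending inventory: 279 @ $7.30 = $2,036.70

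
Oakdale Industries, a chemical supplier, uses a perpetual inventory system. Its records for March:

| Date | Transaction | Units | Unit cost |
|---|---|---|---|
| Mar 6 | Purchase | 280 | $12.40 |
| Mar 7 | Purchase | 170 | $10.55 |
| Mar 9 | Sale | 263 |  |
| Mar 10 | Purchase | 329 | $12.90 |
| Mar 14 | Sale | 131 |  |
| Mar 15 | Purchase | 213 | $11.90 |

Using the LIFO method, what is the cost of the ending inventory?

Mar 9, 263 sold [LIFO — newest first]: 170 @ $10.55 + 93 @ $12.40 = $2,946.70
Mar 14, 131 sold [LIFO — newest first]: 131 @ $12.90 = $1,689.90
Total COGS = $2,946.70 + $1,689.90 = $4,636.60
Ending inventory: 187 @ $12.40 + 198 @ $12.90 + 213 @ $11.90 = $7,407.70
Check: goods available $12,044.30 = COGS $4,636.60 + ending $7,407.70

Ending inventory = $7,407.70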